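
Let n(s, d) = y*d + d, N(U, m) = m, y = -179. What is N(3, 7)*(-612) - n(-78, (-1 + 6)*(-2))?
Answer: -6064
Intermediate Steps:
n(s, d) = -178*d (n(s, d) = -179*d + d = -178*d)
N(3, 7)*(-612) - n(-78, (-1 + 6)*(-2)) = 7*(-612) - (-178)*(-1 + 6)*(-2) = -4284 - (-178)*5*(-2) = -4284 - (-178)*(-10) = -4284 - 1*1780 = -4284 - 1780 = -6064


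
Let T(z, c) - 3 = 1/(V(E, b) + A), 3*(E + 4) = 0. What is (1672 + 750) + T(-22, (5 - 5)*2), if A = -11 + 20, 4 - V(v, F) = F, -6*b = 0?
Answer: 31526/13 ≈ 2425.1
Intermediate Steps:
b = 0 (b = -⅙*0 = 0)
E = -4 (E = -4 + (⅓)*0 = -4 + 0 = -4)
V(v, F) = 4 - F
A = 9
T(z, c) = 40/13 (T(z, c) = 3 + 1/((4 - 1*0) + 9) = 3 + 1/((4 + 0) + 9) = 3 + 1/(4 + 9) = 3 + 1/13 = 40/13)
(1672 + 750) + T(-22, (5 - 5)*2) = (1672 + 750) + 40/13 = 2422 + 40/13 = 31526/13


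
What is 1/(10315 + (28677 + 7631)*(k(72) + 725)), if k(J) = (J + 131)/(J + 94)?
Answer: 83/2189375307 ≈ 3.7910e-8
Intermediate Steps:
k(J) = (131 + J)/(94 + J)
1/(10315 + (28677 + 7631)*(k(72) + 725)) = 1/(10315 + (28677 + 7631)*((131 + 72)/(94 + 72) + 725)) = 1/(10315 + 36308*(203/166 + 725)) = 1/(10315 + 36308*(120553/166)) = 1/(10315 + 2188519162/83) = 1/(2189375307/83) = 83/2189375307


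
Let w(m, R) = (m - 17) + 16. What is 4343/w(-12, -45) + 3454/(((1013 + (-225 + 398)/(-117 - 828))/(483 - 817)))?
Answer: -352483763/239278 ≈ -1473.1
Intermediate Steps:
w(m, R) = -1 + m (w(m, R) = (-17 + m) + 16 = -1 + m)
4343/w(-12, -45) + 3454/(((1013 + (-225 + 398)/(-117 - 828))/(483 - 817))) = 4343/(-1 - 12) + 3454/(((1013 + (-225 + 398)/(-117 - 828))/(483 - 817))) = 4343/(-13) + 3454/(((1013 + 173/(-945))/(-334))) = 4343*(-1/13) + 3454/(((1013 + 173*(-1/945))*(-1/334))) = -4343/13 + 3454/(((1013 - 173/945)*(-1/334))) = -4343/13 + 3454/(((957112/945)*(-1/334))) = -4343/13 + 3454/(-478556/157815) = -4343/13 + 3454*(-157815/478556) = -4343/13 - 272546505/239278 = -352483763/239278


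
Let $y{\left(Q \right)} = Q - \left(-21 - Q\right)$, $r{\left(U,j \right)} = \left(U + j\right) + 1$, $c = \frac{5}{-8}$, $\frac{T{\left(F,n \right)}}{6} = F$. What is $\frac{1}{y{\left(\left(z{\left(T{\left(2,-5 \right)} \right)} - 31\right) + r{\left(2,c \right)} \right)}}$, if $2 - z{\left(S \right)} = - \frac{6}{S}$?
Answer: $- \frac{4}{125} \approx -0.032$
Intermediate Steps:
$T{\left(F,n \right)} = 6 F$
$z{\left(S \right)} = 2 + \frac{6}{S}$ ($z{\left(S \right)} = 2 - - \frac{6}{S} = 2 + \frac{6}{S}$)
$c = - \frac{5}{8}$ ($c = 5 \left(- \frac{1}{8}\right) = - \frac{5}{8} \approx -0.625$)
$r{\left(U,j \right)} = 1 + U + j$
$y{\left(Q \right)} = 21 + 2 Q$ ($y{\left(Q \right)} = Q + \left(21 + Q\right) = 21 + 2 Q$)
$\frac{1}{y{\left(\left(z{\left(T{\left(2,-5 \right)} \right)} - 31\right) + r{\left(2,c \right)} \right)}} = \frac{1}{21 + 2 \left(\left(\left(2 + \frac{6}{6 \cdot 2}\right) - 31\right) + \left(1 + 2 - \frac{5}{8}\right)\right)} = \frac{1}{21 + 2 \left(\left(\left(2 + \frac{6}{12}\right) - 31\right) + \frac{19}{8}\right)} = \frac{1}{21 + 2 \left(\left(\left(2 + 6 \cdot \frac{1}{12}\right) - 31\right) + \frac{19}{8}\right)} = \frac{1}{21 + 2 \left(\left(\left(2 + \frac{1}{2}\right) - 31\right) + \frac{19}{8}\right)} = \frac{1}{21 + 2 \left(\left(\frac{5}{2} - 31\right) + \frac{19}{8}\right)} = \frac{1}{21 + 2 \left(- \frac{57}{2} + \frac{19}{8}\right)} = \frac{1}{21 + 2 \left(- \frac{209}{8}\right)} = \frac{1}{21 - \frac{209}{4}} = \frac{1}{- \frac{125}{4}} = - \frac{4}{125}$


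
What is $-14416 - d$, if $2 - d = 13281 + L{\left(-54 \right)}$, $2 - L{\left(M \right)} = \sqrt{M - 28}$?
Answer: $-1135 - i \sqrt{82} \approx -1135.0 - 9.0554 i$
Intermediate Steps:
$L{\left(M \right)} = 2 - \sqrt{-28 + M}$ ($L{\left(M \right)} = 2 - \sqrt{M - 28} = 2 - \sqrt{-28 + M}$)
$d = -13281 + i \sqrt{82}$ ($d = 2 - \left(13281 + \left(2 - \sqrt{-28 - 54}\right)\right) = 2 - \left(13281 + \left(2 - \sqrt{-82}\right)\right) = 2 - \left(13281 + \left(2 - i \sqrt{82}\right)\right) = 2 - \left(13283 - i \sqrt{82}\right) = -13281 + i \sqrt{82} \approx -13281.0 + 9.0554 i$)
$-14416 - d = -14416 - \left(-13281 + i \sqrt{82}\right) = -14416 + \left(13281 - i \sqrt{82}\right) = -1135 - i \sqrt{82}$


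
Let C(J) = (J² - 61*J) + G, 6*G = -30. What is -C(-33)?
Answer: -3097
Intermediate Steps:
G = -5 (G = (⅙)*(-30) = -5)
C(J) = -5 + J² - 61*J (C(J) = (J² - 61*J) - 5 = -5 + J² - 61*J)
-C(-33) = -(-5 + (-33)² - 61*(-33)) = -(-5 + 1089 + 2013) = -1*3097 = -3097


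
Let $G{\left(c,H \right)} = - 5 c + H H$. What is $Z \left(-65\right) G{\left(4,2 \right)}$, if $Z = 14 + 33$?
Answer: $48880$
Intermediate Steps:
$G{\left(c,H \right)} = H^{2} - 5 c$ ($G{\left(c,H \right)} = - 5 c + H^{2} = H^{2} - 5 c$)
$Z = 47$
$Z \left(-65\right) G{\left(4,2 \right)} = 47 \left(-65\right) \left(2^{2} - 20\right) = - 3055 \left(4 - 20\right) = \left(-3055\right) \left(-16\right) = 48880$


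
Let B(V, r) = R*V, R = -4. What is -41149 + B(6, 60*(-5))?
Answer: -41173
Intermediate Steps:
B(V, r) = -4*V
-41149 + B(6, 60*(-5)) = -41149 - 4*6 = -41149 - 24 = -41173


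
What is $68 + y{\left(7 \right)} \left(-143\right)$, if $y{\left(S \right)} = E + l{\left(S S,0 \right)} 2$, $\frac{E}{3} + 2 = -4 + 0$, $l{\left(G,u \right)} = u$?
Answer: $2642$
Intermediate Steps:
$E = -18$ ($E = -6 + 3 \left(-4 + 0\right) = -6 + 3 \left(-4\right) = -6 - 12 = -18$)
$y{\left(S \right)} = -18$ ($y{\left(S \right)} = -18 + 0 \cdot 2 = -18 + 0 = -18$)
$68 + y{\left(7 \right)} \left(-143\right) = 68 - -2574 = 68 + 2574 = 2642$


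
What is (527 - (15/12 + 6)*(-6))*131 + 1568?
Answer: 152607/2 ≈ 76304.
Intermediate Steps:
(527 - (15/12 + 6)*(-6))*131 + 1568 = (527 - (15*(1/12) + 6)*(-6))*131 + 1568 = (527 - (5/4 + 6)*(-6))*131 + 1568 = (527 - 29*(-6)/4)*131 + 1568 = (527 - 1*(-87/2))*131 + 1568 = (527 + 87/2)*131 + 1568 = (1141/2)*131 + 1568 = 149471/2 + 1568 = 152607/2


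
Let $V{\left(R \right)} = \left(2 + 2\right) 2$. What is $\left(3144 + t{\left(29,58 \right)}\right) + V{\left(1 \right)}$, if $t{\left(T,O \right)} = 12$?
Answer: $3164$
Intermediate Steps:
$V{\left(R \right)} = 8$ ($V{\left(R \right)} = 4 \cdot 2 = 8$)
$\left(3144 + t{\left(29,58 \right)}\right) + V{\left(1 \right)} = \left(3144 + 12\right) + 8 = 3156 + 8 = 3164$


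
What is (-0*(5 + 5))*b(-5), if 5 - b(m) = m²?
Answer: 0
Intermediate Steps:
b(m) = 5 - m²
(-0*(5 + 5))*b(-5) = (-0*(5 + 5))*(5 - 1*(-5)²) = (-0*10)*(5 - 1*25) = (-34*0)*(5 - 25) = 0*(-20) = 0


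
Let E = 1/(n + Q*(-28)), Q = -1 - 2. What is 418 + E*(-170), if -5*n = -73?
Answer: 12072/29 ≈ 416.28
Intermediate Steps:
Q = -3
n = 73/5 (n = -1/5*(-73) = 73/5 ≈ 14.600)
E = 5/493 (E = 1/(73/5 - 3*(-28)) = 1/(73/5 + 84) = 1/(493/5) = 5/493 ≈ 0.010142)
418 + E*(-170) = 418 + (5/493)*(-170) = 418 - 50/29 = 12072/29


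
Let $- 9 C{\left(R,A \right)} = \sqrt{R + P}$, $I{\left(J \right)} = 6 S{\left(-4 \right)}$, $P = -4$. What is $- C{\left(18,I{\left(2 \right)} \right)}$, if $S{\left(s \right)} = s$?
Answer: $\frac{\sqrt{14}}{9} \approx 0.41574$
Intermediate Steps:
$I{\left(J \right)} = -24$ ($I{\left(J \right)} = 6 \left(-4\right) = -24$)
$C{\left(R,A \right)} = - \frac{\sqrt{-4 + R}}{9}$ ($C{\left(R,A \right)} = - \frac{\sqrt{R - 4}}{9} = - \frac{\sqrt{-4 + R}}{9}$)
$- C{\left(18,I{\left(2 \right)} \right)} = - \frac{\left(-1\right) \sqrt{-4 + 18}}{9} = - \frac{\left(-1\right) \sqrt{14}}{9} = \frac{\sqrt{14}}{9}$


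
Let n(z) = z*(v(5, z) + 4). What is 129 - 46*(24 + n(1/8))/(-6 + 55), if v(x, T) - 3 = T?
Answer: 165633/1568 ≈ 105.63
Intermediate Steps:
v(x, T) = 3 + T
n(z) = z*(7 + z) (n(z) = z*((3 + z) + 4) = z*(7 + z))
129 - 46*(24 + n(1/8))/(-6 + 55) = 129 - 46*(24 + (7 + 1/8)/8)/(-6 + 55) = 129 - 46*(24 + (7 + 1/8)/8)/49 = 129 - 46*(24 + (1/8)*(57/8))/49 = 129 - 46*(24 + 57/64)/49 = 129 - 36639/(32*49) = 129 - 46*1593/3136 = 129 - 36639/1568 = 165633/1568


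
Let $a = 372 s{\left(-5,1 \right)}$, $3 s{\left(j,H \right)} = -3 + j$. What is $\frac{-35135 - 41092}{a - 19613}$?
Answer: $\frac{76227}{20605} \approx 3.6994$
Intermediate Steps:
$s{\left(j,H \right)} = -1 + \frac{j}{3}$ ($s{\left(j,H \right)} = \frac{-3 + j}{3} = -1 + \frac{j}{3}$)
$a = -992$ ($a = 372 \left(-1 + \frac{1}{3} \left(-5\right)\right) = 372 \left(-1 - \frac{5}{3}\right) = 372 \left(- \frac{8}{3}\right) = -992$)
$\frac{-35135 - 41092}{a - 19613} = \frac{-35135 - 41092}{-992 - 19613} = - \frac{76227}{-20605} = \left(-76227\right) \left(- \frac{1}{20605}\right) = \frac{76227}{20605}$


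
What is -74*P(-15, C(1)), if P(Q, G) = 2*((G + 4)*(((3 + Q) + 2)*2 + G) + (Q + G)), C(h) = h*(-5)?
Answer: -740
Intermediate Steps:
C(h) = -5*h
P(Q, G) = 2*G + 2*Q + 2*(4 + G)*(10 + G + 2*Q) (P(Q, G) = 2*((4 + G)*((5 + Q)*2 + G) + (G + Q)) = 2*((4 + G)*((10 + 2*Q) + G) + (G + Q)) = 2*((4 + G)*(10 + G + 2*Q) + (G + Q)) = 2*(G + Q + (4 + G)*(10 + G + 2*Q)) = 2*G + 2*Q + 2*(4 + G)*(10 + G + 2*Q))
-74*P(-15, C(1)) = -74*(80 + 2*(-5*1)² + 18*(-15) + 30*(-5*1) + 4*(-5*1)*(-15)) = -74*(80 + 2*(-5)² - 270 + 30*(-5) + 4*(-5)*(-15)) = -74*(80 + 2*25 - 270 - 150 + 300) = -74*(80 + 50 - 270 - 150 + 300) = -74*10 = -740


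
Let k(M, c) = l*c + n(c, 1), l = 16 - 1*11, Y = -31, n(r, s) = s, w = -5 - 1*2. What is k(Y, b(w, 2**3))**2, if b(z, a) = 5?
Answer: 676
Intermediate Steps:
w = -7 (w = -5 - 2 = -7)
l = 5 (l = 16 - 11 = 5)
k(M, c) = 1 + 5*c (k(M, c) = 5*c + 1 = 1 + 5*c)
k(Y, b(w, 2**3))**2 = (1 + 5*5)**2 = (1 + 25)**2 = 26**2 = 676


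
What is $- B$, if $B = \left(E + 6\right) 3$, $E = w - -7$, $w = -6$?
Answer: $-21$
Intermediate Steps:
$E = 1$ ($E = -6 - -7 = -6 + 7 = 1$)
$B = 21$ ($B = \left(1 + 6\right) 3 = 7 \cdot 3 = 21$)
$- B = \left(-1\right) 21 = -21$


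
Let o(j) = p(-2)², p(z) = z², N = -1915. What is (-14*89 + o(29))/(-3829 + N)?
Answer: 615/2872 ≈ 0.21414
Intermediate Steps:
o(j) = 16 (o(j) = ((-2)²)² = 4² = 16)
(-14*89 + o(29))/(-3829 + N) = (-14*89 + 16)/(-3829 - 1915) = (-1246 + 16)/(-5744) = -1230*(-1/5744) = 615/2872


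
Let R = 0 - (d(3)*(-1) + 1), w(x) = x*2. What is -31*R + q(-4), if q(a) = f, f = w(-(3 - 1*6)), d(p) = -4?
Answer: 161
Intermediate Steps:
w(x) = 2*x
f = 6 (f = 2*(-(3 - 1*6)) = 2*(-(3 - 6)) = 2*(-1*(-3)) = 2*3 = 6)
R = -5 (R = 0 - (-4*(-1) + 1) = 0 - (4 + 1) = 0 - 1*5 = 0 - 5 = -5)
q(a) = 6
-31*R + q(-4) = -31*(-5) + 6 = 155 + 6 = 161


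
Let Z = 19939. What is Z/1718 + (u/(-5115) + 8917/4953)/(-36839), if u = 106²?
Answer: 2067678753939861/178156818606910 ≈ 11.606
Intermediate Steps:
u = 11236
Z/1718 + (u/(-5115) + 8917/4953)/(-36839) = 19939/1718 + (11236/(-5115) + 8917/4953)/(-36839) = 19939*(1/1718) + (11236*(-1/5115) + 8917*(1/4953))*(-1/36839) = 19939/1718 + (-11236/5115 + 8917/4953)*(-1/36839) = 19939/1718 - 1115717/2814955*(-1/36839) = 19939/1718 + 1115717/103700127245 = 2067678753939861/178156818606910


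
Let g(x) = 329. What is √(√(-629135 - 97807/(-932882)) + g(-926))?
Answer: √(286318443728996 + 8395938*I*√6759462796979086)/932882 ≈ 24.369 + 16.274*I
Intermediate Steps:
√(√(-629135 - 97807/(-932882)) + g(-926)) = √(√(-629135 - 97807/(-932882)) + 329) = √(√(-629135 - 97807*(-1/932882)) + 329) = √(√(-629135 + 97807/932882) + 329) = √(√(-586908619263/932882) + 329) = √(9*I*√6759462796979086/932882 + 329) = √(329 + 9*I*√6759462796979086/932882)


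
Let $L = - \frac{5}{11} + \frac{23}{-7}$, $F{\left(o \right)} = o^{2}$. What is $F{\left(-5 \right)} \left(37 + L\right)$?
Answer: $\frac{64025}{77} \approx 831.49$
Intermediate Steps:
$L = - \frac{288}{77}$ ($L = \left(-5\right) \frac{1}{11} + 23 \left(- \frac{1}{7}\right) = - \frac{5}{11} - \frac{23}{7} = - \frac{288}{77} \approx -3.7403$)
$F{\left(-5 \right)} \left(37 + L\right) = \left(-5\right)^{2} \left(37 - \frac{288}{77}\right) = 25 \cdot \frac{2561}{77} = \frac{64025}{77}$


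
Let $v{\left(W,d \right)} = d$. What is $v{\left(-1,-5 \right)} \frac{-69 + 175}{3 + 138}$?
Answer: $- \frac{530}{141} \approx -3.7589$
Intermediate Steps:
$v{\left(-1,-5 \right)} \frac{-69 + 175}{3 + 138} = - 5 \frac{-69 + 175}{3 + 138} = - 5 \cdot \frac{106}{141} = - 5 \cdot 106 \cdot \frac{1}{141} = \left(-5\right) \frac{106}{141} = - \frac{530}{141}$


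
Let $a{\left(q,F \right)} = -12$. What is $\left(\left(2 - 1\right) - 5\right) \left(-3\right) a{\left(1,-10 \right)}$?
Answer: $-144$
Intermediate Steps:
$\left(\left(2 - 1\right) - 5\right) \left(-3\right) a{\left(1,-10 \right)} = \left(\left(2 - 1\right) - 5\right) \left(-3\right) \left(-12\right) = \left(1 - 5\right) \left(-3\right) \left(-12\right) = \left(-4\right) \left(-3\right) \left(-12\right) = 12 \left(-12\right) = -144$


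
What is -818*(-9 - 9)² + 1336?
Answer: -263696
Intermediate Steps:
-818*(-9 - 9)² + 1336 = -818*(-18)² + 1336 = -818*324 + 1336 = -265032 + 1336 = -263696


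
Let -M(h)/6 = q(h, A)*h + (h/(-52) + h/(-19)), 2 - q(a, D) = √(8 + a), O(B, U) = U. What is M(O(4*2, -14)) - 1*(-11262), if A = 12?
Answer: 2821719/247 - 84*I*√6 ≈ 11424.0 - 205.76*I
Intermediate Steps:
q(a, D) = 2 - √(8 + a)
M(h) = 213*h/494 - 6*h*(2 - √(8 + h)) (M(h) = -6*((2 - √(8 + h))*h + (h/(-52) + h/(-19))) = -6*(h*(2 - √(8 + h)) + (h*(-1/52) + h*(-1/19))) = -6*(h*(2 - √(8 + h)) + (-h/52 - h/19)) = -6*(h*(2 - √(8 + h)) - 71*h/988) = -6*(-71*h/988 + h*(2 - √(8 + h))) = 213*h/494 - 6*h*(2 - √(8 + h)))
M(O(4*2, -14)) - 1*(-11262) = (3/494)*(-14)*(-1905 + 988*√(8 - 14)) - 1*(-11262) = (3/494)*(-14)*(-1905 + 988*√(-6)) + 11262 = (3/494)*(-14)*(-1905 + 988*(I*√6)) + 11262 = (3/494)*(-14)*(-1905 + 988*I*√6) + 11262 = (40005/247 - 84*I*√6) + 11262 = 2821719/247 - 84*I*√6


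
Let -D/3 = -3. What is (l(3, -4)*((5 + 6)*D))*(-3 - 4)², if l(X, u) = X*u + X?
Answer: -43659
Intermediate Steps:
D = 9 (D = -3*(-3) = 9)
l(X, u) = X + X*u
(l(3, -4)*((5 + 6)*D))*(-3 - 4)² = ((3*(1 - 4))*((5 + 6)*9))*(-3 - 4)² = ((3*(-3))*(11*9))*(-7)² = -9*99*49 = -891*49 = -43659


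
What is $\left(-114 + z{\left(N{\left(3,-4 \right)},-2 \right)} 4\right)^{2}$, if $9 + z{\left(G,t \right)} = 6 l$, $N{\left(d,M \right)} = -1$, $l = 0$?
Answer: $22500$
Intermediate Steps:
$z{\left(G,t \right)} = -9$ ($z{\left(G,t \right)} = -9 + 6 \cdot 0 = -9 + 0 = -9$)
$\left(-114 + z{\left(N{\left(3,-4 \right)},-2 \right)} 4\right)^{2} = \left(-114 - 36\right)^{2} = \left(-150\right)^{2} = 22500$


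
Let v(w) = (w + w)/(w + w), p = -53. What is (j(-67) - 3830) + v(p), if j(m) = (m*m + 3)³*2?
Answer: 181279723147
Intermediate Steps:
j(m) = 2*(3 + m²)³ (j(m) = (m² + 3)³*2 = (3 + m²)³*2 = 2*(3 + m²)³)
v(w) = 1 (v(w) = (2*w)/((2*w)) = (2*w)*(1/(2*w)) = 1)
(j(-67) - 3830) + v(p) = (2*(3 + (-67)²)³ - 3830) + 1 = (2*(3 + 4489)³ - 3830) + 1 = (2*4492³ - 3830) + 1 = (2*90639863488 - 3830) + 1 = (181279726976 - 3830) + 1 = 181279723146 + 1 = 181279723147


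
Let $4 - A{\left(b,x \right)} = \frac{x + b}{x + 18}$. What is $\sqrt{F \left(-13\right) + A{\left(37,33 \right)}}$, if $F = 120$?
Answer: $\frac{i \sqrt{4050726}}{51} \approx 39.464 i$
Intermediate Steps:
$A{\left(b,x \right)} = 4 - \frac{b + x}{18 + x}$ ($A{\left(b,x \right)} = 4 - \frac{x + b}{x + 18} = 4 - \frac{b + x}{18 + x}$)
$\sqrt{F \left(-13\right) + A{\left(37,33 \right)}} = \sqrt{120 \left(-13\right) + \frac{72 - 37 + 3 \cdot 33}{18 + 33}} = \sqrt{-1560 + \frac{72 - 37 + 99}{51}} = \sqrt{-1560 + \frac{1}{51} \cdot 134} = \sqrt{-1560 + \frac{134}{51}} = \sqrt{- \frac{79426}{51}} = \frac{i \sqrt{4050726}}{51}$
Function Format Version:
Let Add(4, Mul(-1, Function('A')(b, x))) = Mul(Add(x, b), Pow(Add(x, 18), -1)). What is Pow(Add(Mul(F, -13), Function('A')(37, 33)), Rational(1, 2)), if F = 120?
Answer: Mul(Rational(1, 51), I, Pow(4050726, Rational(1, 2))) ≈ Mul(39.464, I)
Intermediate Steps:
Function('A')(b, x) = Add(4, Mul(-1, Pow(Add(18, x), -1), Add(b, x))) (Function('A')(b, x) = Add(4, Mul(-1, Mul(Add(x, b), Pow(Add(x, 18), -1)))) = Add(4, Mul(-1, Mul(Add(b, x), Pow(Add(18, x), -1)))) = Add(4, Mul(-1, Mul(Pow(Add(18, x), -1), Add(b, x)))) = Add(4, Mul(-1, Pow(Add(18, x), -1), Add(b, x))))
Pow(Add(Mul(F, -13), Function('A')(37, 33)), Rational(1, 2)) = Pow(Add(Mul(120, -13), Mul(Pow(Add(18, 33), -1), Add(72, Mul(-1, 37), Mul(3, 33)))), Rational(1, 2)) = Pow(Add(-1560, Mul(Pow(51, -1), Add(72, -37, 99))), Rational(1, 2)) = Pow(Add(-1560, Mul(Rational(1, 51), 134)), Rational(1, 2)) = Pow(Add(-1560, Rational(134, 51)), Rational(1, 2)) = Pow(Rational(-79426, 51), Rational(1, 2)) = Mul(Rational(1, 51), I, Pow(4050726, Rational(1, 2)))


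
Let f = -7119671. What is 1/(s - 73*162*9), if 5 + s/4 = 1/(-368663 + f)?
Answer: -3744167/398581553820 ≈ -9.3937e-6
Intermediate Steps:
s = -74883342/3744167 (s = -20 + 4/(-368663 - 7119671) = -20 + 4/(-7488334) = -20 + 4*(-1/7488334) = -20 - 2/3744167 = -74883342/3744167 ≈ -20.000)
1/(s - 73*162*9) = 1/(-74883342/3744167 - 73*162*9) = 1/(-74883342/3744167 - 11826*9) = 1/(-74883342/3744167 - 106434) = 1/(-398581553820/3744167) = -3744167/398581553820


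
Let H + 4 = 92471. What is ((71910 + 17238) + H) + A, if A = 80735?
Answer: 262350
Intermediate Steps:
H = 92467 (H = -4 + 92471 = 92467)
((71910 + 17238) + H) + A = ((71910 + 17238) + 92467) + 80735 = (89148 + 92467) + 80735 = 181615 + 80735 = 262350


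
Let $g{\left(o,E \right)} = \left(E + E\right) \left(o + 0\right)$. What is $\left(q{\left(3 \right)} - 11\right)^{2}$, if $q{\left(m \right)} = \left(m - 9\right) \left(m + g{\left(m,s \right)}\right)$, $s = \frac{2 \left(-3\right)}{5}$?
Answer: $\frac{5041}{25} \approx 201.64$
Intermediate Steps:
$s = - \frac{6}{5}$ ($s = \left(-6\right) \frac{1}{5} = - \frac{6}{5} \approx -1.2$)
$g{\left(o,E \right)} = 2 E o$
$q{\left(m \right)} = - \frac{7 m \left(-9 + m\right)}{5}$ ($q{\left(m \right)} = \left(m - 9\right) \left(m + 2 \left(- \frac{6}{5}\right) m\right) = \left(-9 + m\right) \left(m - \frac{12 m}{5}\right) = \left(-9 + m\right) \left(- \frac{7 m}{5}\right) = - \frac{7 m \left(-9 + m\right)}{5}$)
$\left(q{\left(3 \right)} - 11\right)^{2} = \left(\frac{7}{5} \cdot 3 \left(9 - 3\right) - 11\right)^{2} = \left(\frac{7}{5} \cdot 3 \cdot 6 - 11\right)^{2} = \left(\frac{126}{5} - 11\right)^{2} = \left(\frac{71}{5}\right)^{2} = \frac{5041}{25}$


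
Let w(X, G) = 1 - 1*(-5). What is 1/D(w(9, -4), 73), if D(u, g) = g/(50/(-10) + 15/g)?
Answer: -350/5329 ≈ -0.065678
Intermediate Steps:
w(X, G) = 6 (w(X, G) = 1 + 5 = 6)
D(u, g) = g/(-5 + 15/g) (D(u, g) = g/(50*(-1/10) + 15/g) = g/(-5 + 15/g))
1/D(w(9, -4), 73) = 1/(-1*73**2/(-15 + 5*73)) = 1/(-1*5329/(-15 + 365)) = 1/(-1*5329/350) = 1/(-1*5329*1/350) = 1/(-5329/350) = -350/5329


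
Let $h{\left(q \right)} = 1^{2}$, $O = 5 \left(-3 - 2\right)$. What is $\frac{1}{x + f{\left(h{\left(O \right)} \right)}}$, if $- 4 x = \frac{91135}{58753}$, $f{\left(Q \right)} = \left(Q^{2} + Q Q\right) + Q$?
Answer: $\frac{235012}{613901} \approx 0.38282$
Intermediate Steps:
$O = -25$ ($O = 5 \left(-5\right) = -25$)
$h{\left(q \right)} = 1$
$f{\left(Q \right)} = Q + 2 Q^{2}$ ($f{\left(Q \right)} = \left(Q^{2} + Q^{2}\right) + Q = 2 Q^{2} + Q = Q + 2 Q^{2}$)
$x = - \frac{91135}{235012}$ ($x = - \frac{91135 \cdot \frac{1}{58753}}{4} = \left(- \frac{1}{4}\right) \frac{91135}{58753} = - \frac{91135}{235012} \approx -0.38779$)
$\frac{1}{x + f{\left(h{\left(O \right)} \right)}} = \frac{1}{- \frac{91135}{235012} + 1 \left(1 + 2 \cdot 1\right)} = \frac{1}{- \frac{91135}{235012} + 1 \left(1 + 2\right)} = \frac{1}{- \frac{91135}{235012} + 1 \cdot 3} = \frac{1}{- \frac{91135}{235012} + 3} = \frac{1}{\frac{613901}{235012}} = \frac{235012}{613901}$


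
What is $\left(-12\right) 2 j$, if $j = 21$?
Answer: $-504$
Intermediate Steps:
$\left(-12\right) 2 j = \left(-12\right) 2 \cdot 21 = \left(-24\right) 21 = -504$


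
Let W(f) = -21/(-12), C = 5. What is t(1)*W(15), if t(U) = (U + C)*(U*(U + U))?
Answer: 21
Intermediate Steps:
t(U) = 2*U**2*(5 + U) (t(U) = (U + 5)*(U*(U + U)) = (5 + U)*(U*(2*U)) = (5 + U)*(2*U**2) = 2*U**2*(5 + U))
W(f) = 7/4 (W(f) = -21*(-1/12) = 7/4)
t(1)*W(15) = (2*1**2*(5 + 1))*(7/4) = (2*1*6)*(7/4) = 12*(7/4) = 21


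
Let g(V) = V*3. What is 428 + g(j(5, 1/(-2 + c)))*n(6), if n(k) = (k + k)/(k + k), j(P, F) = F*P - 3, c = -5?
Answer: 2918/7 ≈ 416.86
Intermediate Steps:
j(P, F) = -3 + F*P
g(V) = 3*V
n(k) = 1 (n(k) = (2*k)/((2*k)) = (2*k)*(1/(2*k)) = 1)
428 + g(j(5, 1/(-2 + c)))*n(6) = 428 + (3*(-3 + 5/(-2 - 5)))*1 = 428 + (3*(-3 + 5/(-7)))*1 = 428 + (3*(-3 - 1/7*5))*1 = 428 + (3*(-3 - 5/7))*1 = 428 + (3*(-26/7))*1 = 428 - 78/7*1 = 428 - 78/7 = 2918/7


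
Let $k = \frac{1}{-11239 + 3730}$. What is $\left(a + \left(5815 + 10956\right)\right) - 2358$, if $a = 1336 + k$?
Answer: $\frac{118259240}{7509} \approx 15749.0$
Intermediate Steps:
$k = - \frac{1}{7509}$ ($k = \frac{1}{-7509} = - \frac{1}{7509} \approx -0.00013317$)
$a = \frac{10032023}{7509}$ ($a = 1336 - \frac{1}{7509} = \frac{10032023}{7509} \approx 1336.0$)
$\left(a + \left(5815 + 10956\right)\right) - 2358 = \left(\frac{10032023}{7509} + \left(5815 + 10956\right)\right) - 2358 = \left(\frac{10032023}{7509} + 16771\right) - 2358 = \frac{135965462}{7509} - 2358 = \frac{118259240}{7509}$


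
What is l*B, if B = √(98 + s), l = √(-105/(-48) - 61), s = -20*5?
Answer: -√1882/4 ≈ -10.846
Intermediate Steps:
s = -100
l = I*√941/4 (l = √(-105*(-1/48) - 61) = √(35/16 - 61) = √(-941/16) = I*√941/4 ≈ 7.6689*I)
B = I*√2 (B = √(98 - 100) = √(-2) = I*√2 ≈ 1.4142*I)
l*B = (I*√941/4)*(I*√2) = -√1882/4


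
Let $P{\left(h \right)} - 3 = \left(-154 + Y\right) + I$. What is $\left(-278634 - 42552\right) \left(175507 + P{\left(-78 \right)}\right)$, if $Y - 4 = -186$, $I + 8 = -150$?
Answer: $-56212688976$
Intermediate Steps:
$I = -158$ ($I = -8 - 150 = -158$)
$Y = -182$ ($Y = 4 - 186 = -182$)
$P{\left(h \right)} = -491$ ($P{\left(h \right)} = 3 - 494 = -491$)
$\left(-278634 - 42552\right) \left(175507 + P{\left(-78 \right)}\right) = \left(-278634 - 42552\right) \left(175507 - 491\right) = \left(-321186\right) 175016 = -56212688976$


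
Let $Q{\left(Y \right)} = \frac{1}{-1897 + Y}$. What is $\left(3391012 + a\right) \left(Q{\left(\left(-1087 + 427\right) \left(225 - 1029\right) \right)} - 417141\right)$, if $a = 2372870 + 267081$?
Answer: $- \frac{1330191513734422806}{528743} \approx -2.5158 \cdot 10^{12}$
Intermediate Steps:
$a = 2639951$
$\left(3391012 + a\right) \left(Q{\left(\left(-1087 + 427\right) \left(225 - 1029\right) \right)} - 417141\right) = \left(3391012 + 2639951\right) \left(\frac{1}{-1897 + \left(-1087 + 427\right) \left(225 - 1029\right)} - 417141\right) = 6030963 \left(\frac{1}{-1897 - -530640} - 417141\right) = 6030963 \left(\frac{1}{-1897 + 530640} - 417141\right) = 6030963 \left(\frac{1}{528743} - 417141\right) = 6030963 \left(- \frac{220560383762}{528743}\right) = - \frac{1330191513734422806}{528743}$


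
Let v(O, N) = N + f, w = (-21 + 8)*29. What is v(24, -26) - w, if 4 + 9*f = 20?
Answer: 3175/9 ≈ 352.78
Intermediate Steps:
f = 16/9 (f = -4/9 + (1/9)*20 = -4/9 + 20/9 = 16/9 ≈ 1.7778)
w = -377 (w = -13*29 = -377)
v(O, N) = 16/9 + N (v(O, N) = N + 16/9 = 16/9 + N)
v(24, -26) - w = (16/9 - 26) - 1*(-377) = -218/9 + 377 = 3175/9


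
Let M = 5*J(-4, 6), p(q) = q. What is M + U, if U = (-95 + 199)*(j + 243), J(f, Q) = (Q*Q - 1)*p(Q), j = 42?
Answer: 30690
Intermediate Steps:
J(f, Q) = Q*(-1 + Q**2) (J(f, Q) = (Q*Q - 1)*Q = (Q**2 - 1)*Q = (-1 + Q**2)*Q = Q*(-1 + Q**2))
U = 29640 (U = (-95 + 199)*(42 + 243) = 104*285 = 29640)
M = 1050 (M = 5*(6**3 - 1*6) = 5*(216 - 6) = 5*210 = 1050)
M + U = 1050 + 29640 = 30690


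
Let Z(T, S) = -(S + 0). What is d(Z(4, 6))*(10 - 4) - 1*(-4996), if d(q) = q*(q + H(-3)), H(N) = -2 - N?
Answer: 5176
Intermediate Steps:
Z(T, S) = -S
d(q) = q*(1 + q) (d(q) = q*(q + (-2 - 1*(-3))) = q*(q + (-2 + 3)) = q*(q + 1) = q*(1 + q))
d(Z(4, 6))*(10 - 4) - 1*(-4996) = ((-1*6)*(1 - 1*6))*(10 - 4) - 1*(-4996) = -6*(1 - 6)*6 + 4996 = -6*(-5)*6 + 4996 = 30*6 + 4996 = 180 + 4996 = 5176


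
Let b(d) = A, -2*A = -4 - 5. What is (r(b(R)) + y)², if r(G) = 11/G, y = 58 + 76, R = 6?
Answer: 1507984/81 ≈ 18617.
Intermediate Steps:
A = 9/2 (A = -(-4 - 5)/2 = -½*(-9) = 9/2 ≈ 4.5000)
b(d) = 9/2
y = 134
(r(b(R)) + y)² = (11/(9/2) + 134)² = (11*(2/9) + 134)² = (22/9 + 134)² = (1228/9)² = 1507984/81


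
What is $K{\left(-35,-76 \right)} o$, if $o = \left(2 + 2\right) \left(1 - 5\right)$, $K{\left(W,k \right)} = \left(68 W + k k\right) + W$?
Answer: $-53776$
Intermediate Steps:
$K{\left(W,k \right)} = k^{2} + 69 W$ ($K{\left(W,k \right)} = \left(68 W + k^{2}\right) + W = \left(k^{2} + 68 W\right) + W = k^{2} + 69 W$)
$o = -16$ ($o = 4 \left(-4\right) = -16$)
$K{\left(-35,-76 \right)} o = \left(\left(-76\right)^{2} + 69 \left(-35\right)\right) \left(-16\right) = \left(5776 - 2415\right) \left(-16\right) = 3361 \left(-16\right) = -53776$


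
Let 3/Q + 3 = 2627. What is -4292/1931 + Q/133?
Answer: -1497867871/673903552 ≈ -2.2227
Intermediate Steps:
Q = 3/2624 (Q = 3/(-3 + 2627) = 3/2624 ≈ 0.0011433)
-4292/1931 + Q/133 = -4292/1931 + (3/2624)/133 = -4292*1/1931 + (3/2624)*(1/133) = -4292/1931 + 3/348992 = -1497867871/673903552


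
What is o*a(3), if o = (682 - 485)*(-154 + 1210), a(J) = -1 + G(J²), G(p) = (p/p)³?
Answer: 0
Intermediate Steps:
G(p) = 1 (G(p) = 1³ = 1)
a(J) = 0 (a(J) = -1 + 1 = 0)
o = 208032 (o = 197*1056 = 208032)
o*a(3) = 208032*0 = 0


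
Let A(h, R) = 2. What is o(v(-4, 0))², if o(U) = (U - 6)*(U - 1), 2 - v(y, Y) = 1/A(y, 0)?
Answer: 81/16 ≈ 5.0625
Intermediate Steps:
v(y, Y) = 3/2 (v(y, Y) = 2 - 1/2 = 2 - 1*½ = 2 - ½ = 3/2)
o(U) = (-1 + U)*(-6 + U) (o(U) = (-6 + U)*(-1 + U) = (-1 + U)*(-6 + U))
o(v(-4, 0))² = (6 + (3/2)² - 7*3/2)² = (6 + 9/4 - 21/2)² = (-9/4)² = 81/16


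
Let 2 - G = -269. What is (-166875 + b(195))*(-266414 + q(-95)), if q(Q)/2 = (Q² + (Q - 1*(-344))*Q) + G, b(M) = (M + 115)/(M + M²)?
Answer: 94117036852954/1911 ≈ 4.9250e+10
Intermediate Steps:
G = 271 (G = 2 - 1*(-269) = 2 + 269 = 271)
b(M) = (115 + M)/(M + M²)
q(Q) = 542 + 2*Q² + 2*Q*(344 + Q) (q(Q) = 2*((Q² + (Q - 1*(-344))*Q) + 271) = 2*((Q² + (Q + 344)*Q) + 271) = 2*((Q² + (344 + Q)*Q) + 271) = 2*((Q² + Q*(344 + Q)) + 271) = 2*(271 + Q² + Q*(344 + Q)) = 542 + 2*Q² + 2*Q*(344 + Q))
(-166875 + b(195))*(-266414 + q(-95)) = (-166875 + (115 + 195)/(195*(1 + 195)))*(-266414 + (542 + 4*(-95)² + 688*(-95))) = (-166875 + (1/195)*310/196)*(-266414 + (542 + 4*9025 - 65360)) = (-166875 + (1/195)*(1/196)*310)*(-266414 + (542 + 36100 - 65360)) = (-166875 + 31/3822)*(-266414 - 28718) = -637796219/3822*(-295132) = 94117036852954/1911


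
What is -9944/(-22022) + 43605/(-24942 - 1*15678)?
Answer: -1685891/2710708 ≈ -0.62194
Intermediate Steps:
-9944/(-22022) + 43605/(-24942 - 1*15678) = -9944*(-1/22022) + 43605/(-24942 - 15678) = 452/1001 + 43605/(-40620) = 452/1001 + 43605*(-1/40620) = 452/1001 - 2907/2708 = -1685891/2710708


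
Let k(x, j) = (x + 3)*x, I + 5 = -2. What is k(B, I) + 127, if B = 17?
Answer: 467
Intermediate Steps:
I = -7 (I = -5 - 2 = -7)
k(x, j) = x*(3 + x) (k(x, j) = (3 + x)*x = x*(3 + x))
k(B, I) + 127 = 17*(3 + 17) + 127 = 17*20 + 127 = 340 + 127 = 467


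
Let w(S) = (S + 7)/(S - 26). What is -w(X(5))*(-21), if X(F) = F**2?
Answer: -672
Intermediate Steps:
w(S) = (7 + S)/(-26 + S)
-w(X(5))*(-21) = -(7 + 5**2)/(-26 + 5**2)*(-21) = -(7 + 25)/(-26 + 25)*(-21) = -32/(-1)*(-21) = -(-1)*32*(-21) = -1*(-32)*(-21) = 32*(-21) = -672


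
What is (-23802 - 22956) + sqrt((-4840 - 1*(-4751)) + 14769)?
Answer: -46758 + 2*sqrt(3670) ≈ -46637.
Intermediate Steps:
(-23802 - 22956) + sqrt((-4840 - 1*(-4751)) + 14769) = -46758 + sqrt((-4840 + 4751) + 14769) = -46758 + sqrt(-89 + 14769) = -46758 + sqrt(14680) = -46758 + 2*sqrt(3670)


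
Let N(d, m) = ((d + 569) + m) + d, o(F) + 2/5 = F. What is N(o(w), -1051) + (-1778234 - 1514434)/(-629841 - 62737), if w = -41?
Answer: -969688466/1731445 ≈ -560.05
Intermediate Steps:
o(F) = -⅖ + F
N(d, m) = 569 + m + 2*d (N(d, m) = ((569 + d) + m) + d = (569 + d + m) + d = 569 + m + 2*d)
N(o(w), -1051) + (-1778234 - 1514434)/(-629841 - 62737) = (569 - 1051 + 2*(-⅖ - 41)) + (-1778234 - 1514434)/(-629841 - 62737) = (569 - 1051 + 2*(-207/5)) - 3292668/(-692578) = (569 - 1051 - 414/5) - 3292668*(-1/692578) = -2824/5 + 1646334/346289 = -969688466/1731445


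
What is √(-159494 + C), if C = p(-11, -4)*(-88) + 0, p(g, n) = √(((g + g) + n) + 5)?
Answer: √(-159494 - 88*I*√21) ≈ 0.5049 - 399.37*I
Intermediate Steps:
p(g, n) = √(5 + n + 2*g) (p(g, n) = √((2*g + n) + 5) = √((n + 2*g) + 5) = √(5 + n + 2*g))
C = -88*I*√21 (C = √(5 - 4 + 2*(-11))*(-88) + 0 = √(5 - 4 - 22)*(-88) + 0 = √(-21)*(-88) + 0 = (I*√21)*(-88) + 0 = -88*I*√21 + 0 = -88*I*√21 ≈ -403.27*I)
√(-159494 + C) = √(-159494 - 88*I*√21)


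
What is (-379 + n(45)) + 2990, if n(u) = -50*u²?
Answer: -98639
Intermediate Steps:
(-379 + n(45)) + 2990 = (-379 - 50*45²) + 2990 = (-379 - 50*2025) + 2990 = (-379 - 101250) + 2990 = -101629 + 2990 = -98639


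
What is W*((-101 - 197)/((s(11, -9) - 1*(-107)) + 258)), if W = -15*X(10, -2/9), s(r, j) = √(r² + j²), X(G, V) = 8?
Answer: 4350800/44341 - 11920*√202/44341 ≈ 94.301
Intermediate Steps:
s(r, j) = √(j² + r²)
W = -120 (W = -15*8 = -120)
W*((-101 - 197)/((s(11, -9) - 1*(-107)) + 258)) = -120*(-101 - 197)/((√((-9)² + 11²) - 1*(-107)) + 258) = -(-35760)/((√(81 + 121) + 107) + 258) = -(-35760)/((√202 + 107) + 258) = -(-35760)/((107 + √202) + 258) = -(-35760)/(365 + √202) = 35760/(365 + √202)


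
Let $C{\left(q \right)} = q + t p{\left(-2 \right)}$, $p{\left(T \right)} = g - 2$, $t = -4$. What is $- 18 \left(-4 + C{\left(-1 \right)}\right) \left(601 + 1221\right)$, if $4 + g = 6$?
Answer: $163980$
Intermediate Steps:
$g = 2$ ($g = -4 + 6 = 2$)
$p{\left(T \right)} = 0$ ($p{\left(T \right)} = 2 - 2 = 0$)
$C{\left(q \right)} = q$ ($C{\left(q \right)} = q - 0 = q + 0 = q$)
$- 18 \left(-4 + C{\left(-1 \right)}\right) \left(601 + 1221\right) = - 18 \left(-4 - 1\right) \left(601 + 1221\right) = \left(-18\right) \left(-5\right) 1822 = 90 \cdot 1822 = 163980$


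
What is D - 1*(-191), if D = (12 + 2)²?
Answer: 387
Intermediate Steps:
D = 196 (D = 14² = 196)
D - 1*(-191) = 196 - 1*(-191) = 196 + 191 = 387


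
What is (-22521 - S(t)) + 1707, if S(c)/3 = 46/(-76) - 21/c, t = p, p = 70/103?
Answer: -1968351/95 ≈ -20719.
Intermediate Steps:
p = 70/103 (p = 70*(1/103) = 70/103 ≈ 0.67961)
t = 70/103 ≈ 0.67961
S(c) = -69/38 - 63/c (S(c) = 3*(46/(-76) - 21/c) = 3*(46*(-1/76) - 21/c) = 3*(-23/38 - 21/c) = -69/38 - 63/c)
(-22521 - S(t)) + 1707 = (-22521 - (-69/38 - 63/70/103)) + 1707 = (-22521 - (-69/38 - 63*103/70)) + 1707 = (-22521 - (-69/38 - 927/10)) + 1707 = (-22521 - 1*(-8979/95)) + 1707 = (-22521 + 8979/95) + 1707 = -2130516/95 + 1707 = -1968351/95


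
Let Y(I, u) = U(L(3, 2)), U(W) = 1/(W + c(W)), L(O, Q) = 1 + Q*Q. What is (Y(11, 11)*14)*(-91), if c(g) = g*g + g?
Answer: -182/5 ≈ -36.400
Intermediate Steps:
c(g) = g + g² (c(g) = g² + g = g + g²)
L(O, Q) = 1 + Q²
U(W) = 1/(W + W*(1 + W))
Y(I, u) = 1/35 (Y(I, u) = 1/((1 + 2²)*(2 + (1 + 2²))) = 1/((1 + 4)*(2 + (1 + 4))) = 1/(5*(2 + 5)) = (⅕)/7 = (⅕)*(⅐) = 1/35)
(Y(11, 11)*14)*(-91) = ((1/35)*14)*(-91) = (⅖)*(-91) = -182/5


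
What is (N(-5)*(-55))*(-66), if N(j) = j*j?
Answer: 90750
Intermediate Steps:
N(j) = j²
(N(-5)*(-55))*(-66) = ((-5)²*(-55))*(-66) = (25*(-55))*(-66) = -1375*(-66) = 90750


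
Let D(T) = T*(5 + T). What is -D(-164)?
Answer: -26076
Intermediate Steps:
-D(-164) = -(-164)*(5 - 164) = -(-164)*(-159) = -1*26076 = -26076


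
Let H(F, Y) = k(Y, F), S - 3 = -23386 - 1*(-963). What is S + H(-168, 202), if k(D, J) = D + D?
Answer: -22016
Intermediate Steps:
S = -22420 (S = 3 + (-23386 - 1*(-963)) = 3 + (-23386 + 963) = 3 - 22423 = -22420)
k(D, J) = 2*D
H(F, Y) = 2*Y
S + H(-168, 202) = -22420 + 2*202 = -22420 + 404 = -22016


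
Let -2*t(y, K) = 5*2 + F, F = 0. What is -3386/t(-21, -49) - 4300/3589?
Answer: 12130854/17945 ≈ 676.00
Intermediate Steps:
t(y, K) = -5 (t(y, K) = -(5*2 + 0)/2 = -(10 + 0)/2 = -½*10 = -5)
-3386/t(-21, -49) - 4300/3589 = -3386/(-5) - 4300/3589 = -3386*(-⅕) - 4300*1/3589 = 3386/5 - 4300/3589 = 12130854/17945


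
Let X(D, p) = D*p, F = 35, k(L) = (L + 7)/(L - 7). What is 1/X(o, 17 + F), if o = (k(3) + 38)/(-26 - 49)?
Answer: -75/1846 ≈ -0.040628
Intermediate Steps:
k(L) = (7 + L)/(-7 + L)
o = -71/150 (o = ((7 + 3)/(-7 + 3) + 38)/(-26 - 49) = (10/(-4) + 38)/(-75) = (-¼*10 + 38)*(-1/75) = (-5/2 + 38)*(-1/75) = (71/2)*(-1/75) = -71/150 ≈ -0.47333)
1/X(o, 17 + F) = 1/(-71*(17 + 35)/150) = 1/(-71/150*52) = 1/(-1846/75) = -75/1846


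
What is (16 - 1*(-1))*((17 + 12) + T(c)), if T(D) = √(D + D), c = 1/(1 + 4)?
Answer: 493 + 17*√10/5 ≈ 503.75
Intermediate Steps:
c = ⅕ (c = 1/5 = ⅕ ≈ 0.20000)
T(D) = √2*√D (T(D) = √(2*D) = √2*√D)
(16 - 1*(-1))*((17 + 12) + T(c)) = (16 - 1*(-1))*((17 + 12) + √2*√(⅕)) = (16 + 1)*(29 + √2*(√5/5)) = 17*(29 + √10/5) = 493 + 17*√10/5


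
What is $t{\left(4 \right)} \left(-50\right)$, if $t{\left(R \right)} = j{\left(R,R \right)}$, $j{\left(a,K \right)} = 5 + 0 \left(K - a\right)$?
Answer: $-250$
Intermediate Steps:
$j{\left(a,K \right)} = 5$ ($j{\left(a,K \right)} = 5 + 0 = 5$)
$t{\left(R \right)} = 5$
$t{\left(4 \right)} \left(-50\right) = 5 \left(-50\right) = -250$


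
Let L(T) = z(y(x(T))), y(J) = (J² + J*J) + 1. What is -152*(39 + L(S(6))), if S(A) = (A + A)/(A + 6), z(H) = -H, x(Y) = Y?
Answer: -5472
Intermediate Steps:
y(J) = 1 + 2*J² (y(J) = (J² + J²) + 1 = 2*J² + 1 = 1 + 2*J²)
S(A) = 2*A/(6 + A) (S(A) = (2*A)/(6 + A) = 2*A/(6 + A))
L(T) = -1 - 2*T² (L(T) = -(1 + 2*T²) = -1 - 2*T²)
-152*(39 + L(S(6))) = -152*(39 + (-1 - 2*144/(6 + 6)²)) = -152*(39 + (-1 - 2*1²)) = -152*(39 + (-1 - 2*1)) = -152*(39 + (-1 - 2)) = -152*(39 - 3) = -152*36 = -5472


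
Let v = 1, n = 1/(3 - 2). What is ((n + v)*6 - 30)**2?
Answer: 324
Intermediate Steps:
n = 1 (n = 1/1 = 1)
((n + v)*6 - 30)**2 = ((1 + 1)*6 - 30)**2 = (2*6 - 30)**2 = (12 - 30)**2 = (-18)**2 = 324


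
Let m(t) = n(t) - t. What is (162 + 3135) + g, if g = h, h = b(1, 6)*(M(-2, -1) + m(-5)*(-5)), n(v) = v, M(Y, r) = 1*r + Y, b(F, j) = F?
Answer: 3294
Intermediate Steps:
M(Y, r) = Y + r (M(Y, r) = r + Y = Y + r)
m(t) = 0 (m(t) = t - t = 0)
h = -3 (h = 1*((-2 - 1) + 0*(-5)) = 1*(-3 + 0) = 1*(-3) = -3)
g = -3
(162 + 3135) + g = (162 + 3135) - 3 = 3297 - 3 = 3294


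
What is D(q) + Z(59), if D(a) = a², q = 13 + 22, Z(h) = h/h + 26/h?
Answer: 72360/59 ≈ 1226.4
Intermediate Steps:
Z(h) = 1 + 26/h
q = 35
D(q) + Z(59) = 35² + (26 + 59)/59 = 1225 + (1/59)*85 = 1225 + 85/59 = 72360/59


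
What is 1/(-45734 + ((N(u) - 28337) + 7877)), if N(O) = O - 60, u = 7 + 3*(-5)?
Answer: -1/66262 ≈ -1.5092e-5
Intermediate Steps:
u = -8 (u = 7 - 15 = -8)
N(O) = -60 + O
1/(-45734 + ((N(u) - 28337) + 7877)) = 1/(-45734 + (((-60 - 8) - 28337) + 7877)) = 1/(-45734 + ((-68 - 28337) + 7877)) = 1/(-45734 + (-28405 + 7877)) = 1/(-45734 - 20528) = 1/(-66262) = -1/66262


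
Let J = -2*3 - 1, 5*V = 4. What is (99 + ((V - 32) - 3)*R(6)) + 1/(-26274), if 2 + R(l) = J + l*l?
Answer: -108301433/131370 ≈ -824.40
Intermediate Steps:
V = ⅘ (V = (⅕)*4 = ⅘ ≈ 0.80000)
J = -7 (J = -6 - 1 = -7)
R(l) = -9 + l² (R(l) = -2 + (-7 + l*l) = -2 + (-7 + l²) = -9 + l²)
(99 + ((V - 32) - 3)*R(6)) + 1/(-26274) = (99 + ((⅘ - 32) - 3)*(-9 + 6²)) + 1/(-26274) = (99 + (-156/5 - 3)*(-9 + 36)) - 1/26274 = (99 - 171/5*27) - 1/26274 = (99 - 4617/5) - 1/26274 = -4122/5 - 1/26274 = -108301433/131370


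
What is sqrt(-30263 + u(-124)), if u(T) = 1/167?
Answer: 4*I*sqrt(52750290)/167 ≈ 173.96*I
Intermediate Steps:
u(T) = 1/167
sqrt(-30263 + u(-124)) = sqrt(-30263 + 1/167) = sqrt(-5053920/167) = 4*I*sqrt(52750290)/167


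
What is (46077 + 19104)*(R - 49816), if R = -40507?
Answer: -5887343463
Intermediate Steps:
(46077 + 19104)*(R - 49816) = (46077 + 19104)*(-40507 - 49816) = 65181*(-90323) = -5887343463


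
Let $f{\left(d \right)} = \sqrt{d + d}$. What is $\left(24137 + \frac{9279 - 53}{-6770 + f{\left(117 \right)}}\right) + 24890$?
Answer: $\frac{1123487827981}{22916333} - \frac{13839 \sqrt{26}}{22916333} \approx 49026.0$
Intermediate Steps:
$f{\left(d \right)} = \sqrt{2} \sqrt{d}$ ($f{\left(d \right)} = \sqrt{2 d} = \sqrt{2} \sqrt{d}$)
$\left(24137 + \frac{9279 - 53}{-6770 + f{\left(117 \right)}}\right) + 24890 = \left(24137 + \frac{9279 - 53}{-6770 + \sqrt{2} \sqrt{117}}\right) + 24890 = \left(24137 + \frac{9226}{-6770 + \sqrt{2} \cdot 3 \sqrt{13}}\right) + 24890 = \left(24137 + \frac{9226}{-6770 + 3 \sqrt{26}}\right) + 24890 = 49027 + \frac{9226}{-6770 + 3 \sqrt{26}}$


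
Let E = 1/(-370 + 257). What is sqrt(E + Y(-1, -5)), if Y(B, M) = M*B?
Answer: 2*sqrt(15933)/113 ≈ 2.2341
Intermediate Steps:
Y(B, M) = B*M
E = -1/113 (E = 1/(-113) = -1/113 ≈ -0.0088496)
sqrt(E + Y(-1, -5)) = sqrt(-1/113 - 1*(-5)) = sqrt(-1/113 + 5) = sqrt(564/113) = 2*sqrt(15933)/113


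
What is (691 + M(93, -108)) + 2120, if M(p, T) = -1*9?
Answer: 2802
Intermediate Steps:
M(p, T) = -9
(691 + M(93, -108)) + 2120 = (691 - 9) + 2120 = 682 + 2120 = 2802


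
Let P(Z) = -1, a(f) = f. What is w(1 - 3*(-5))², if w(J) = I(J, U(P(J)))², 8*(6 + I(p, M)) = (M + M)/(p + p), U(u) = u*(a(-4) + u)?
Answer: 338920744561/268435456 ≈ 1262.6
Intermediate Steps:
U(u) = u*(-4 + u)
I(p, M) = -6 + M/(8*p) (I(p, M) = -6 + ((M + M)/(p + p))/8 = -6 + ((2*M)/((2*p)))/8 = -6 + ((2*M)*(1/(2*p)))/8 = -6 + (M/p)/8 = -6 + M/(8*p))
w(J) = (-6 + 5/(8*J))² (w(J) = (-6 + (-(-4 - 1))/(8*J))² = (-6 + (-1*(-5))/(8*J))² = (-6 + (⅛)*5/J)² = (-6 + 5/(8*J))²)
w(1 - 3*(-5))² = ((-5 + 48*(1 - 3*(-5)))²/(64*(1 - 3*(-5))²))² = ((-5 + 48*(1 + 15))²/(64*(1 + 15)²))² = ((1/64)*(-5 + 48*16)²/16²)² = ((1/64)*(1/256)*(-5 + 768)²)² = ((1/64)*(1/256)*763²)² = ((1/64)*(1/256)*582169)² = (582169/16384)² = 338920744561/268435456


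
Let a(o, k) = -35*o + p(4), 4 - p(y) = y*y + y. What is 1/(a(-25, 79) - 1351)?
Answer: -1/492 ≈ -0.0020325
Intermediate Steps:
p(y) = 4 - y - y**2 (p(y) = 4 - (y*y + y) = 4 - (y**2 + y) = 4 - (y + y**2) = 4 + (-y - y**2) = 4 - y - y**2)
a(o, k) = -16 - 35*o (a(o, k) = -35*o + (4 - 1*4 - 1*4**2) = -35*o + (4 - 4 - 1*16) = -35*o + (4 - 4 - 16) = -35*o - 16 = -16 - 35*o)
1/(a(-25, 79) - 1351) = 1/((-16 - 35*(-25)) - 1351) = 1/((-16 + 875) - 1351) = 1/(859 - 1351) = 1/(-492) = -1/492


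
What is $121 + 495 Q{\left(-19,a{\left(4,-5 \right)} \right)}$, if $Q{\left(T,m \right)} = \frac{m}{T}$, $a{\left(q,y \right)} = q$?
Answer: $\frac{319}{19} \approx 16.789$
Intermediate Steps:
$121 + 495 Q{\left(-19,a{\left(4,-5 \right)} \right)} = 121 + 495 \frac{4}{-19} = 121 + 495 \cdot 4 \left(- \frac{1}{19}\right) = 121 + 495 \left(- \frac{4}{19}\right) = 121 - \frac{1980}{19} = \frac{319}{19}$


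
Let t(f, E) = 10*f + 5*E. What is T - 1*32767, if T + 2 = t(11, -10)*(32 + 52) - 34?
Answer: -27763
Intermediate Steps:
t(f, E) = 5*E + 10*f
T = 5004 (T = -2 + ((5*(-10) + 10*11)*(32 + 52) - 34) = -2 + ((-50 + 110)*84 - 34) = -2 + (60*84 - 34) = -2 + (5040 - 34) = -2 + 5006 = 5004)
T - 1*32767 = 5004 - 1*32767 = 5004 - 32767 = -27763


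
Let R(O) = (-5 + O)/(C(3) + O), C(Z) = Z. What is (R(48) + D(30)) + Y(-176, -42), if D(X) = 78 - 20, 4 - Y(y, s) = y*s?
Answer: -373787/51 ≈ -7329.2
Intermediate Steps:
Y(y, s) = 4 - s*y (Y(y, s) = 4 - y*s = 4 - s*y)
D(X) = 58
R(O) = (-5 + O)/(3 + O)
(R(48) + D(30)) + Y(-176, -42) = ((-5 + 48)/(3 + 48) + 58) + (4 - 1*(-42)*(-176)) = (43/51 + 58) + (4 - 7392) = ((1/51)*43 + 58) - 7388 = (43/51 + 58) - 7388 = 3001/51 - 7388 = -373787/51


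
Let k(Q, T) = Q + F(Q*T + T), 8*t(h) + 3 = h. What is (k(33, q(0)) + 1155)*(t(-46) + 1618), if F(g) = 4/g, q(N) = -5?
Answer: 130211131/68 ≈ 1.9149e+6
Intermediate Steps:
t(h) = -3/8 + h/8
k(Q, T) = Q + 4/(T + Q*T) (k(Q, T) = Q + 4/(Q*T + T) = Q + 4/(T + Q*T))
(k(33, q(0)) + 1155)*(t(-46) + 1618) = ((4 + 33*(-5)*(1 + 33))/((-5)*(1 + 33)) + 1155)*((-3/8 + (⅛)*(-46)) + 1618) = (-⅕*(4 + 33*(-5)*34)/34 + 1155)*((-3/8 - 23/4) + 1618) = (-⅕*1/34*(4 - 5610) + 1155)*(-49/8 + 1618) = (-⅕*1/34*(-5606) + 1155)*(12895/8) = (2803/85 + 1155)*(12895/8) = (100978/85)*(12895/8) = 130211131/68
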